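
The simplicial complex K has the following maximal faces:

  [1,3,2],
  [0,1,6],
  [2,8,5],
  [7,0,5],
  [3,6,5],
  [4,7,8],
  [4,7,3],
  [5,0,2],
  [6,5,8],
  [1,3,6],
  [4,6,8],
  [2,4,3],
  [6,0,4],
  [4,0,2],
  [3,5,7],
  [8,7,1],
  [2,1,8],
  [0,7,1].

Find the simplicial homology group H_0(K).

Fix the vertex order 0 < 1 < 2 < 3 < 4 < 5 < 6 < 7 < 8 and write every simplex with vertices in increasing order. Then dim K = 2 and the simplices of K are:

  0-simplices (9): [0], [1], [2], [3], [4], [5], [6], [7], [8]
  1-simplices (27): (27 of them)
  2-simplices (18): [0,1,6], [0,1,7], [0,2,4], [0,2,5], [0,4,6], [0,5,7], [1,2,3], [1,2,8], [1,3,6], [1,7,8], [2,3,4], [2,5,8], [3,4,7], [3,5,6], [3,5,7], [4,6,8], [4,7,8], [5,6,8]

Hence C_0 ≅ Z^9, C_1 ≅ Z^27, C_2 ≅ Z^18.

The boundary map ∂_1: C_1 → C_0 maps an edge to its endpoints' difference, ∂[p,q] = q − p. For instance
  ∂[5,7] = [7] − [5].
This gives a 9×27 integer matrix of rank 8; reducing to Smith normal form yields diagonal entries (1,1,1,1,1,1,1,1).

Boundary ∂_2: C_2 → C_1 sends each 2-simplex [p,q,r] to [q,r] − [p,r] + [p,q]. For instance
  ∂[5,6,8] = [6,8] − [5,8] + [5,6],
  ∂[1,3,6] = [3,6] − [1,6] + [1,3].
As a 27×18 matrix over Z this has rank 17, with invariant factors (1,1,1,1,1,1,1,1,1,1,1,1,1,1,1,1,1).

From H_k ≅ ker(∂_k) / im(∂_{k+1}) we obtain:

  H_0: rank C_0 − rank ∂_1 = 9 − 8 = 1, and the invariant factors of ∂_1 are all 1, so H_0 ≅ Z.

H_0 ≅ Z.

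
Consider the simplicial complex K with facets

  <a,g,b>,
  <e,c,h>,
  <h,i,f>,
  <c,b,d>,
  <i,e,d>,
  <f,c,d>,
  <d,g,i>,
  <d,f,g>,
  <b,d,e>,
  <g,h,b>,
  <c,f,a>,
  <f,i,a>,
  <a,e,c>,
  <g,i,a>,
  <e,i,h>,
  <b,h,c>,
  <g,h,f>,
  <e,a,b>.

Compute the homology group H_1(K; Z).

K has 9 vertices, 27 edges, 18 triangles.
rank ∂_1 = 8, rank ∂_2 = 18 ⇒ b_1 = 27 − 8 − 18 = 1; ∂_2 has invariant factor(s) [2] giving torsion. So H_1 = Z ⊕ Z/2.

H_1 = Z ⊕ Z/2.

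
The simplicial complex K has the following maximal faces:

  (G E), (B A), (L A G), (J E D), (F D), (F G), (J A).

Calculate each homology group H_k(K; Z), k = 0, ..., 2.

H_0 = Z,  H_1 = Z^2,  H_2 = 0.

We work with the vertex ordering A < B < D < E < F < G < J < L. The simplices of K, each written with vertices in increasing order, are:

  0-simplices (8): A, B, D, E, F, G, J, L
  1-simplices (11): AB, AG, AJ, AL, DE, DF, DJ, EG, EJ, FG, GL
  2-simplices (2): AGL, DEJ

so the chain groups are C_0 ≅ Z^8, C_1 ≅ Z^11, C_2 ≅ Z^2.

∂_1: C_1 → C_0 is given by ∂[p,q] = [q] − [p]. For instance
  ∂AB = B − A.
As a 8×11 matrix over Z this has rank 7, with invariant factors (1,1,1,1,1,1,1).

∂_2: C_2 → C_1 acts by ∂[p,q,r] = [q,r] − [p,r] + [p,q]. For instance
  ∂AGL = GL − AL + AG,
  ∂DEJ = EJ − DJ + DE.
This gives a 11×2 integer matrix of rank 2; reducing to Smith normal form yields diagonal entries (1,1).

Computing H_k = (kernel of ∂_k) / (image of ∂_{k+1}):

  H_0: rank C_0 − rank ∂_1 = 8 − 7 = 1, and the invariant factors of ∂_1 are all 1, so H_0 = Z.
  H_1: rank ker ∂_1 − rank ∂_2 = (11 − 7) − 2 = 2, and the invariant factors of ∂_2 are all 1, so H_1 = Z^2.
  H_2: rank ker ∂_2 − rank ∂_3 = (2 − 2) − 0 = 0, and there is no ∂_3, so H_2 = 0.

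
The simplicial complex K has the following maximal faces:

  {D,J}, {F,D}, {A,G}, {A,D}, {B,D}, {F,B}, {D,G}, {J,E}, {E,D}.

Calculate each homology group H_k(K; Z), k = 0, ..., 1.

H_0 ≅ Z,  H_1 ≅ Z^3.

K has 7 vertices, 9 edges.
rank ∂_0 = 0, rank ∂_1 = 6 ⇒ b_0 = 7 − 0 − 6 = 1; all invariant factors of ∂_1 are 1 so no torsion. So H_0 ≅ Z.
rank ∂_1 = 6, rank ∂_2 = 0 ⇒ b_1 = 9 − 6 − 0 = 3. So H_1 ≅ Z^3.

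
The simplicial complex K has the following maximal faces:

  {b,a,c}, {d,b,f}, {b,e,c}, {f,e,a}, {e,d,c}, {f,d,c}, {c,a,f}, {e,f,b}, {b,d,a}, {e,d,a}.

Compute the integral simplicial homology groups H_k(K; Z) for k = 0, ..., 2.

H_0 = Z,  H_1 = Z/2,  H_2 = 0.

We work with the vertex ordering a < b < c < d < e < f. The simplices of K, each written with vertices in increasing order, are:

  0-simplices (6): a, b, c, d, e, f
  1-simplices (15): ab, ac, ad, ae, af, bc, bd, be, bf, cd, ce, cf, de, df, ef
  2-simplices (10): abc, abd, acf, ade, aef, bce, bdf, bef, cde, cdf

Hence C_0 ≅ Z^6, C_1 ≅ Z^15, C_2 ≅ Z^10.

Boundary ∂_1: C_1 → C_0 maps an edge to its endpoints' difference, ∂[p,q] = q − p. For instance
  ∂af = f − a.
This gives a 6×15 integer matrix of rank 5; reducing to Smith normal form yields diagonal entries (1,1,1,1,1).

Boundary ∂_2: C_2 → C_1 sends each 2-simplex [p,q,r] to [q,r] − [p,r] + [p,q]. For instance
  ∂abd = bd − ad + ab,
  ∂cdf = df − cf + cd.
The 15×10 boundary matrix has rank 10 and Smith normal form diag(1,1,1,1,1,1,1,1,1,2).

Computing H_k = (kernel of ∂_k) / (image of ∂_{k+1}):

  H_0: rank C_0 − rank ∂_1 = 6 − 5 = 1, and the invariant factors of ∂_1 are all 1, so H_0 = Z.
  H_1: rank ker ∂_1 − rank ∂_2 = (15 − 5) − 10 = 0, and ∂_2 has invariant factor 2 > 1, so H_1 = Z/2.
  H_2: rank ker ∂_2 − rank ∂_3 = (10 − 10) − 0 = 0, and there is no ∂_3, so H_2 = 0.

(K is a triangulation of the real projective plane RP^2.)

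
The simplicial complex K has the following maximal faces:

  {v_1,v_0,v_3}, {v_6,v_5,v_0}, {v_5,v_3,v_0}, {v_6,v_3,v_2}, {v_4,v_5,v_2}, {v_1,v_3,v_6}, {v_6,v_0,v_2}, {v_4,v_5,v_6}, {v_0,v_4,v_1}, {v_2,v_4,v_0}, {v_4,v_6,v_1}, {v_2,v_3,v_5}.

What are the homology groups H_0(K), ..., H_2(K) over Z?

H_0 ≅ Z,  H_1 ≅ Z/2,  H_2 = 0.

K has 7 vertices, 18 edges, 12 triangles.
rank ∂_0 = 0, rank ∂_1 = 6 ⇒ b_0 = 7 − 0 − 6 = 1; all invariant factors of ∂_1 are 1 so no torsion. So H_0 = Z.
rank ∂_1 = 6, rank ∂_2 = 12 ⇒ b_1 = 18 − 6 − 12 = 0; ∂_2 has invariant factor(s) [2] giving torsion. So H_1 = Z/2.
rank ∂_2 = 12, rank ∂_3 = 0 ⇒ b_2 = 12 − 12 − 0 = 0. So H_2 = 0.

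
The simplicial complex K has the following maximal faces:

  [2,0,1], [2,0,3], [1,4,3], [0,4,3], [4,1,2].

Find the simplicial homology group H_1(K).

H_1 = Z.

We work with the vertex ordering 0 < 1 < 2 < 3 < 4. The simplices of K, each written with vertices in increasing order, are:

  0-simplices (5): [0], [1], [2], [3], [4]
  1-simplices (10): [0,1], [0,2], [0,3], [0,4], [1,2], [1,3], [1,4], [2,3], [2,4], [3,4]
  2-simplices (5): [0,1,2], [0,2,3], [0,3,4], [1,2,4], [1,3,4]

Hence C_0 ≅ Z^5, C_1 ≅ Z^10, C_2 ≅ Z^5.

∂_1: C_1 → C_0 is given by ∂[p,q] = [q] − [p]. For instance
  ∂[1,3] = [3] − [1].
As a 5×10 matrix over Z this has rank 4, with invariant factors (1,1,1,1).

The boundary map ∂_2: C_2 → C_1 sends each 2-simplex [p,q,r] to [q,r] − [p,r] + [p,q]. For instance
  ∂[0,2,3] = [2,3] − [0,3] + [0,2],
  ∂[1,2,4] = [2,4] − [1,4] + [1,2].
The resulting 10×5 matrix has rank 5, and its Smith normal form has invariant factors (1,1,1,1,1).

From H_k ≅ ker(∂_k) / im(∂_{k+1}) we obtain:

  H_1: rank ker ∂_1 − rank ∂_2 = (10 − 4) − 5 = 1, and the invariant factors of ∂_2 are all 1, so H_1 ≅ Z.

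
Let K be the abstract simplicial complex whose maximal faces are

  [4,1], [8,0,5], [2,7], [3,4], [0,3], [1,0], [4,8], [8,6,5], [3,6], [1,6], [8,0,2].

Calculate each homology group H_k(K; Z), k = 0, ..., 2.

Take the total order 0 < 1 < 2 < 3 < 4 < 5 < 6 < 7 < 8 on the vertex set. Then K (dimension 2) consists of the simplices:

  0-simplices (9): [0], [1], [2], [3], [4], [5], [6], [7], [8]
  1-simplices (15): [0,1], [0,2], [0,3], [0,5], [0,8], [1,4], [1,6], [2,7], [2,8], [3,4], [3,6], [4,8], [5,6], [5,8], [6,8]
  2-simplices (3): [0,2,8], [0,5,8], [5,6,8]

Hence C_0 ≅ Z^9, C_1 ≅ Z^15, C_2 ≅ Z^3.

Boundary ∂_1: C_1 → C_0 maps an edge to its endpoints' difference, ∂[p,q] = q − p. For instance
  ∂[5,8] = [8] − [5].
The resulting 9×15 matrix has rank 8, and its Smith normal form has invariant factors (1,1,1,1,1,1,1,1).

The boundary map ∂_2: C_2 → C_1 sends each 2-simplex [p,q,r] to [q,r] − [p,r] + [p,q]. For instance
  ∂[0,5,8] = [5,8] − [0,8] + [0,5],
  ∂[0,2,8] = [2,8] − [0,8] + [0,2].
The 15×3 boundary matrix has rank 3 and Smith normal form diag(1,1,1).

From H_k ≅ ker(∂_k) / im(∂_{k+1}) we obtain:

  H_0: rank C_0 − rank ∂_1 = 9 − 8 = 1, and the invariant factors of ∂_1 are all 1, so H_0 = Z.
  H_1: rank ker ∂_1 − rank ∂_2 = (15 − 8) − 3 = 4, and the invariant factors of ∂_2 are all 1, so H_1 = Z^4.
  H_2: rank ker ∂_2 − rank ∂_3 = (3 − 3) − 0 = 0, and there is no ∂_3, so H_2 = 0.

H_0 = Z,  H_1 = Z^4,  H_2 = 0.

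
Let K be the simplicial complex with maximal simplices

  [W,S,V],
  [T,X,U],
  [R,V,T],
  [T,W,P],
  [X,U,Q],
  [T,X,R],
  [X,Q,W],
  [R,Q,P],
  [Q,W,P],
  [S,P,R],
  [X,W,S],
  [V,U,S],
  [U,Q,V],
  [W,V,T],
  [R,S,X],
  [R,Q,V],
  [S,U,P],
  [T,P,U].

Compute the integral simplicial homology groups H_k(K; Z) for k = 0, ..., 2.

Take the total order P < Q < R < S < T < U < V < W < X on the vertex set. Then K (dimension 2) consists of the simplices:

  0-simplices (9): P, Q, R, S, T, U, V, W, X
  1-simplices (27): PQ, PR, PS, PT, PU, PW, QR, QU, QV, QW, QX, RS, RT, RV, RX, SU, SV, SW, SX, TU, TV, TW, TX, UV, UX, VW, WX
  2-simplices (18): PQR, PQW, PRS, PSU, PTU, PTW, QRV, QUV, QUX, QWX, RSX, RTV, RTX, SUV, SVW, SWX, TUX, TVW

giving chain groups C_0 ≅ Z^9, C_1 ≅ Z^27, C_2 ≅ Z^18.

The boundary map ∂_1: C_1 → C_0 sends each edge [p,q] (with p < q) to q − p.
This gives a 9×27 integer matrix of rank 8; reducing to Smith normal form yields diagonal entries (1,1,1,1,1,1,1,1).

Boundary ∂_2: C_2 → C_1 acts by ∂[p,q,r] = [q,r] − [p,r] + [p,q]. For instance
  ∂TVW = VW − TW + TV,
  ∂PTW = TW − PW + PT.
This gives a 27×18 integer matrix of rank 17; reducing to Smith normal form yields diagonal entries (1,1,1,1,1,1,1,1,1,1,1,1,1,1,1,1,1).

Reading off H_k = ker ∂_k / im ∂_{k+1}:

  H_0: rank C_0 − rank ∂_1 = 9 − 8 = 1, and the invariant factors of ∂_1 are all 1, so H_0 = Z.
  H_1: rank ker ∂_1 − rank ∂_2 = (27 − 8) − 17 = 2, and the invariant factors of ∂_2 are all 1, so H_1 = Z^2.
  H_2: rank ker ∂_2 − rank ∂_3 = (18 − 17) − 0 = 1, and there is no ∂_3, so H_2 = Z.

(K is a triangulation of the torus T^2.)

H_0 ≅ Z,  H_1 ≅ Z^2,  H_2 ≅ Z.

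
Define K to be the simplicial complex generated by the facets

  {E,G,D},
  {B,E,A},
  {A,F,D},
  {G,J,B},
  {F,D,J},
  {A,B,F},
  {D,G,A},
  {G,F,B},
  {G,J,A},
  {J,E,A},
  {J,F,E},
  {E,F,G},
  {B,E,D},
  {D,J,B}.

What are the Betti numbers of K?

Fix the vertex order A < B < D < E < F < G < J and write every simplex with vertices in increasing order. Then dim K = 2 and the simplices of K are:

  0-simplices (7): A, B, D, E, F, G, J
  1-simplices (21): AB, AD, AE, AF, AG, AJ, BD, BE, BF, BG, BJ, DE, DF, DG, DJ, EF, EG, EJ, FG, FJ, GJ
  2-simplices (14): ABE, ABF, ADF, ADG, AEJ, AGJ, BDE, BDJ, BFG, BGJ, DEG, DFJ, EFG, EFJ

so the chain groups are C_0 ≅ Z^7, C_1 ≅ Z^21, C_2 ≅ Z^14.

Boundary ∂_1: C_1 → C_0 maps an edge to its endpoints' difference, ∂[p,q] = q − p. For instance
  ∂FG = G − F.
The resulting 7×21 matrix has rank 6, and its Smith normal form has invariant factors (1,1,1,1,1,1).

Boundary ∂_2: C_2 → C_1 sends each 2-simplex [p,q,r] to [q,r] − [p,r] + [p,q]. For instance
  ∂ADG = DG − AG + AD,
  ∂ABF = BF − AF + AB.
This gives a 21×14 integer matrix of rank 13; reducing to Smith normal form yields diagonal entries (1,1,1,1,1,1,1,1,1,1,1,1,1).

Now H_k = ker ∂_k / im ∂_{k+1}, so:

  H_0: rank C_0 − rank ∂_1 = 7 − 6 = 1, and the invariant factors of ∂_1 are all 1, so H_0 = Z.
  H_1: rank ker ∂_1 − rank ∂_2 = (21 − 6) − 13 = 2, and the invariant factors of ∂_2 are all 1, so H_1 = Z^2.
  H_2: rank ker ∂_2 − rank ∂_3 = (14 − 13) − 0 = 1, and there is no ∂_3, so H_2 = Z.

Hence the Betti numbers are b_0 = 1, b_1 = 2, b_2 = 1.

b_0 = 1, b_1 = 2, b_2 = 1.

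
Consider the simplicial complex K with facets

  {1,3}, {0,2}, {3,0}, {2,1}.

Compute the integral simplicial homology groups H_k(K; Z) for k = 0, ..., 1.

H_0 ≅ Z,  H_1 ≅ Z.

Take the total order 0 < 1 < 2 < 3 on the vertex set. Then K (dimension 1) consists of the simplices:

  0-simplices (4): [0], [1], [2], [3]
  1-simplices (4): [0,2], [0,3], [1,2], [1,3]

so the chain groups are C_0 ≅ Z^4, C_1 ≅ Z^4.

Boundary ∂_1: C_1 → C_0 maps an edge to its endpoints' difference, ∂[p,q] = q − p. For instance
  ∂[0,2] = [2] − [0].
As a 4×4 matrix over Z this has rank 3, with invariant factors (1,1,1).

Reading off H_k = ker ∂_k / im ∂_{k+1}:

  H_0: rank C_0 − rank ∂_1 = 4 − 3 = 1, and the invariant factors of ∂_1 are all 1, so H_0 ≅ Z.
  H_1: rank ker ∂_1 − rank ∂_2 = (4 − 3) − 0 = 1, and there is no ∂_2, so H_1 ≅ Z.

(K is a triangulation of the circle S^1.)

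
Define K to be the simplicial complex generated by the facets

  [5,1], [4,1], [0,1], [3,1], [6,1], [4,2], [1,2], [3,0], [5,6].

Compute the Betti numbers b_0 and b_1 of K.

b_0 = 1, b_1 = 3.

Order the vertices as 0 < 1 < 2 < 3 < 4 < 5 < 6. Listing each simplex with vertices in this order, K has dimension 1 with simplices:

  0-simplices (7): [0], [1], [2], [3], [4], [5], [6]
  1-simplices (9): [0,1], [0,3], [1,2], [1,3], [1,4], [1,5], [1,6], [2,4], [5,6]

so the chain groups are C_0 ≅ Z^7, C_1 ≅ Z^9.

Boundary ∂_1: C_1 → C_0 is given by ∂[p,q] = [q] − [p].
As a 7×9 matrix over Z this has rank 6, with invariant factors (1,1,1,1,1,1).

Reading off H_k = ker ∂_k / im ∂_{k+1}:

  H_0: rank C_0 − rank ∂_1 = 7 − 6 = 1, and the invariant factors of ∂_1 are all 1, so H_0 ≅ Z.
  H_1: rank ker ∂_1 − rank ∂_2 = (9 − 6) − 0 = 3, and there is no ∂_2, so H_1 ≅ Z^3.

As a check, the Euler characteristic is 7 − 9 = -2, which agrees with 1 − 3 = -2.

Hence the Betti numbers are b_0 = 1, b_1 = 3.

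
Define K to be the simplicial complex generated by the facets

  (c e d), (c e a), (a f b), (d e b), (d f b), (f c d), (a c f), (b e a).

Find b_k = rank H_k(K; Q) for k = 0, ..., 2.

We work with the vertex ordering a < b < c < d < e < f. The simplices of K, each written with vertices in increasing order, are:

  0-simplices (6): a, b, c, d, e, f
  1-simplices (12): ab, ac, ae, af, bd, be, bf, cd, ce, cf, de, df
  2-simplices (8): abe, abf, ace, acf, bde, bdf, cde, cdf

Hence C_0 ≅ Z^6, C_1 ≅ Z^12, C_2 ≅ Z^8.

The boundary map ∂_1: C_1 → C_0 maps an edge to its endpoints' difference, ∂[p,q] = q − p.
The resulting 6×12 matrix has rank 5, and its Smith normal form has invariant factors (1,1,1,1,1).

The boundary map ∂_2: C_2 → C_1 sends each 2-simplex [p,q,r] to [q,r] − [p,r] + [p,q]. For instance
  ∂cdf = df − cf + cd,
  ∂bdf = df − bf + bd.
As a 12×8 matrix over Z this has rank 7, with invariant factors (1,1,1,1,1,1,1).

Computing H_k = (kernel of ∂_k) / (image of ∂_{k+1}):

  H_0: rank C_0 − rank ∂_1 = 6 − 5 = 1, and the invariant factors of ∂_1 are all 1, so H_0 ≅ Z.
  H_1: rank ker ∂_1 − rank ∂_2 = (12 − 5) − 7 = 0, and the invariant factors of ∂_2 are all 1, so H_1 ≅ 0.
  H_2: rank ker ∂_2 − rank ∂_3 = (8 − 7) − 0 = 1, and there is no ∂_3, so H_2 ≅ Z.

Hence the Betti numbers are b_0 = 1, b_1 = 0, b_2 = 1.

b_0 = 1, b_1 = 0, b_2 = 1.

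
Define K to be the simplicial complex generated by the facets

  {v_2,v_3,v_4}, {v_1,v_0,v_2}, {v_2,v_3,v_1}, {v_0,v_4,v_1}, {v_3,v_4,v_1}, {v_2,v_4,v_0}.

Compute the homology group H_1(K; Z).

Fix the vertex order v_0 < v_1 < v_2 < v_3 < v_4 and write every simplex with vertices in increasing order. Then dim K = 2 and the simplices of K are:

  0-simplices (5): [v_0], [v_1], [v_2], [v_3], [v_4]
  1-simplices (9): [v_0,v_1], [v_0,v_2], [v_0,v_4], [v_1,v_2], [v_1,v_3], [v_1,v_4], [v_2,v_3], [v_2,v_4], [v_3,v_4]
  2-simplices (6): [v_0,v_1,v_2], [v_0,v_1,v_4], [v_0,v_2,v_4], [v_1,v_2,v_3], [v_1,v_3,v_4], [v_2,v_3,v_4]

giving chain groups C_0 ≅ Z^5, C_1 ≅ Z^9, C_2 ≅ Z^6.

Boundary ∂_1: C_1 → C_0 sends each edge [p,q] (with p < q) to q − p.
This gives a 5×9 integer matrix of rank 4; reducing to Smith normal form yields diagonal entries (1,1,1,1).

Boundary ∂_2: C_2 → C_1 acts by ∂[p,q,r] = [q,r] − [p,r] + [p,q]. For instance
  ∂[v_0,v_2,v_4] = [v_2,v_4] − [v_0,v_4] + [v_0,v_2],
  ∂[v_0,v_1,v_4] = [v_1,v_4] − [v_0,v_4] + [v_0,v_1].
The resulting 9×6 matrix has rank 5, and its Smith normal form has invariant factors (1,1,1,1,1).

From H_k ≅ ker(∂_k) / im(∂_{k+1}) we obtain:

  H_1: rank ker ∂_1 − rank ∂_2 = (9 − 4) − 5 = 0, and the invariant factors of ∂_2 are all 1, so H_1 = 0.

(K is a triangulation of the 2-sphere S^2.)

H_1 ≅ 0.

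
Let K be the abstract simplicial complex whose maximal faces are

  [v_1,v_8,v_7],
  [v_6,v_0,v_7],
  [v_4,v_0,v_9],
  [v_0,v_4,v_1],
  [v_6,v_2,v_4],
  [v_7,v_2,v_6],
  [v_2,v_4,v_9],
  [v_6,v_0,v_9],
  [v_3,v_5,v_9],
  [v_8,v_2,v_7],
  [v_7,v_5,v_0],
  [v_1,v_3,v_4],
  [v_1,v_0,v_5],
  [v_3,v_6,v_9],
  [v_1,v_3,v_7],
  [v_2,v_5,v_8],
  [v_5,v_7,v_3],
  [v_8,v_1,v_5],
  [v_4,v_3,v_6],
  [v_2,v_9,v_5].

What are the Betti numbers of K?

b_0 = 1, b_1 = 1, b_2 = 0.

We work with the vertex ordering v_0 < v_1 < v_2 < v_3 < v_4 < v_5 < v_6 < v_7 < v_8 < v_9. The simplices of K, each written with vertices in increasing order, are:

  0-simplices (10): [v_0], [v_1], [v_2], [v_3], [v_4], [v_5], [v_6], [v_7], [v_8], [v_9]
  1-simplices (30): (30 of them)
  2-simplices (20): (20 of them)

giving chain groups C_0 ≅ Z^10, C_1 ≅ Z^30, C_2 ≅ Z^20.

The boundary map ∂_1: C_1 → C_0 is given by ∂[p,q] = [q] − [p].
This gives a 10×30 integer matrix of rank 9; reducing to Smith normal form yields diagonal entries (1,1,1,1,1,1,1,1,1).

The boundary map ∂_2: C_2 → C_1 sends each 2-simplex [p,q,r] to [q,r] − [p,r] + [p,q]. For instance
  ∂[v_0,v_1,v_5] = [v_1,v_5] − [v_0,v_5] + [v_0,v_1],
  ∂[v_1,v_5,v_8] = [v_5,v_8] − [v_1,v_8] + [v_1,v_5].
The 30×20 boundary matrix has rank 20 and Smith normal form diag(1,1,1,1,1,1,1,1,1,1,1,1,1,1,1,1,1,1,1,2).

Reading off H_k = ker ∂_k / im ∂_{k+1}:

  H_0: rank C_0 − rank ∂_1 = 10 − 9 = 1, and the invariant factors of ∂_1 are all 1, so H_0 ≅ Z.
  H_1: rank ker ∂_1 − rank ∂_2 = (30 − 9) − 20 = 1, and ∂_2 has invariant factor 2 > 1, so H_1 ≅ Z ⊕ Z/2.
  H_2: rank ker ∂_2 − rank ∂_3 = (20 − 20) − 0 = 0, and there is no ∂_3, so H_2 ≅ 0.

Hence the Betti numbers are b_0 = 1, b_1 = 1, b_2 = 0.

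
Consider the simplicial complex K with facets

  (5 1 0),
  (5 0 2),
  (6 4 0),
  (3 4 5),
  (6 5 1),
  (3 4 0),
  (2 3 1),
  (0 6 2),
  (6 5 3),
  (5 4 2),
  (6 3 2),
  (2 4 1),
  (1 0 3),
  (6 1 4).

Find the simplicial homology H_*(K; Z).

K has 7 vertices, 21 edges, 14 triangles.
rank ∂_0 = 0, rank ∂_1 = 6 ⇒ b_0 = 7 − 0 − 6 = 1; all invariant factors of ∂_1 are 1 so no torsion. So H_0 = Z.
rank ∂_1 = 6, rank ∂_2 = 13 ⇒ b_1 = 21 − 6 − 13 = 2; all invariant factors of ∂_2 are 1 so no torsion. So H_1 = Z^2.
rank ∂_2 = 13, rank ∂_3 = 0 ⇒ b_2 = 14 − 13 − 0 = 1. So H_2 = Z.

H_0 = Z,  H_1 = Z^2,  H_2 = Z.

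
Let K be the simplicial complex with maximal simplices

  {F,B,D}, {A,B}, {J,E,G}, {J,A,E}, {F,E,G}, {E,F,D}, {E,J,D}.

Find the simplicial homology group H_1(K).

H_1 = Z.

Fix the vertex order A < B < D < E < F < G < J and write every simplex with vertices in increasing order. Then dim K = 2 and the simplices of K are:

  0-simplices (7): A, B, D, E, F, G, J
  1-simplices (13): AB, AE, AJ, BD, BF, DE, DF, DJ, EF, EG, EJ, FG, GJ
  2-simplices (6): AEJ, BDF, DEF, DEJ, EFG, EGJ

so the chain groups are C_0 ≅ Z^7, C_1 ≅ Z^13, C_2 ≅ Z^6.

∂_1: C_1 → C_0 sends each edge [p,q] (with p < q) to q − p. For instance
  ∂BF = F − B.
As a 7×13 matrix over Z this has rank 6, with invariant factors (1,1,1,1,1,1).

The boundary map ∂_2: C_2 → C_1 sends each 2-simplex [p,q,r] to [q,r] − [p,r] + [p,q]. For instance
  ∂EGJ = GJ − EJ + EG,
  ∂DEF = EF − DF + DE.
The resulting 13×6 matrix has rank 6, and its Smith normal form has invariant factors (1,1,1,1,1,1).

From H_k ≅ ker(∂_k) / im(∂_{k+1}) we obtain:

  H_1: rank ker ∂_1 − rank ∂_2 = (13 − 6) − 6 = 1, and the invariant factors of ∂_2 are all 1, so H_1 = Z.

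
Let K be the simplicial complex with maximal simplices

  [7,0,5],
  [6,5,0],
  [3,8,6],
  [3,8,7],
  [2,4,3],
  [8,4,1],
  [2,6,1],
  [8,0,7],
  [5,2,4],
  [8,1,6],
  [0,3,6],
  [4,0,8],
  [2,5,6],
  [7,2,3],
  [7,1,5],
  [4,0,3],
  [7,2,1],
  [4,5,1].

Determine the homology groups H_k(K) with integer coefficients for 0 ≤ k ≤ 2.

H_0 ≅ Z,  H_1 ≅ Z ⊕ Z_2,  H_2 = 0.

Take the total order 0 < 1 < 2 < 3 < 4 < 5 < 6 < 7 < 8 on the vertex set. Then K (dimension 2) consists of the simplices:

  0-simplices (9): [0], [1], [2], [3], [4], [5], [6], [7], [8]
  1-simplices (27): (27 of them)
  2-simplices (18): [0,3,4], [0,3,6], [0,4,8], [0,5,6], [0,5,7], [0,7,8], [1,2,6], [1,2,7], [1,4,5], [1,4,8], [1,5,7], [1,6,8], [2,3,4], [2,3,7], [2,4,5], [2,5,6], [3,6,8], [3,7,8]

so the chain groups are C_0 ≅ Z^9, C_1 ≅ Z^27, C_2 ≅ Z^18.

Boundary ∂_1: C_1 → C_0 is given by ∂[p,q] = [q] − [p]. For instance
  ∂[1,4] = [4] − [1].
The resulting 9×27 matrix has rank 8, and its Smith normal form has invariant factors (1,1,1,1,1,1,1,1).

The boundary map ∂_2: C_2 → C_1 acts by ∂[p,q,r] = [q,r] − [p,r] + [p,q]. For instance
  ∂[1,6,8] = [6,8] − [1,8] + [1,6],
  ∂[1,4,8] = [4,8] − [1,8] + [1,4].
As a 27×18 matrix over Z this has rank 18, with invariant factors (1,1,1,1,1,1,1,1,1,1,1,1,1,1,1,1,1,2).

From H_k ≅ ker(∂_k) / im(∂_{k+1}) we obtain:

  H_0: rank C_0 − rank ∂_1 = 9 − 8 = 1, and the invariant factors of ∂_1 are all 1, so H_0 ≅ Z.
  H_1: rank ker ∂_1 − rank ∂_2 = (27 − 8) − 18 = 1, and ∂_2 has invariant factor 2 > 1, so H_1 ≅ Z ⊕ Z_2.
  H_2: rank ker ∂_2 − rank ∂_3 = (18 − 18) − 0 = 0, and there is no ∂_3, so H_2 ≅ 0.

As a check, the Euler characteristic is 9 − 27 + 18 = 0, which agrees with 1 − 1 + 0 = 0.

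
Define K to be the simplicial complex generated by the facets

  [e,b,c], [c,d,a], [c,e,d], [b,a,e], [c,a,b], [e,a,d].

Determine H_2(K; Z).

Order the vertices as a < b < c < d < e. Listing each simplex with vertices in this order, K has dimension 2 with simplices:

  0-simplices (5): a, b, c, d, e
  1-simplices (9): ab, ac, ad, ae, bc, be, cd, ce, de
  2-simplices (6): abc, abe, acd, ade, bce, cde

so the chain groups are C_0 ≅ Z^5, C_1 ≅ Z^9, C_2 ≅ Z^6.

∂_1: C_1 → C_0 sends each edge [p,q] (with p < q) to q − p.
As a 5×9 matrix over Z this has rank 4, with invariant factors (1,1,1,1).

∂_2: C_2 → C_1 maps a triangle to the signed sum of its edges. For instance
  ∂abc = bc − ac + ab,
  ∂acd = cd − ad + ac.
As a 9×6 matrix over Z this has rank 5, with invariant factors (1,1,1,1,1).

Reading off H_k = ker ∂_k / im ∂_{k+1}:

  H_2: rank ker ∂_2 − rank ∂_3 = (6 − 5) − 0 = 1, and there is no ∂_3, so H_2 ≅ Z.

H_2 = Z.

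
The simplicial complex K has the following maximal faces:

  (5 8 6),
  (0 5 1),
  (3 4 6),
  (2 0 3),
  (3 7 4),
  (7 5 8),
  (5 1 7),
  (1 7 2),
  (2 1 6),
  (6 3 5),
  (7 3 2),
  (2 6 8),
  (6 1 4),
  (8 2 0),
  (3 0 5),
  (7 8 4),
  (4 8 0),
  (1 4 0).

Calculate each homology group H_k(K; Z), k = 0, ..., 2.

Order the vertices as 0 < 1 < 2 < 3 < 4 < 5 < 6 < 7 < 8. Listing each simplex with vertices in this order, K has dimension 2 with simplices:

  0-simplices (9): [0], [1], [2], [3], [4], [5], [6], [7], [8]
  1-simplices (27): (27 of them)
  2-simplices (18): [0,1,4], [0,1,5], [0,2,3], [0,2,8], [0,3,5], [0,4,8], [1,2,6], [1,2,7], [1,4,6], [1,5,7], [2,3,7], [2,6,8], [3,4,6], [3,4,7], [3,5,6], [4,7,8], [5,6,8], [5,7,8]

giving chain groups C_0 ≅ Z^9, C_1 ≅ Z^27, C_2 ≅ Z^18.

The boundary map ∂_1: C_1 → C_0 maps an edge to its endpoints' difference, ∂[p,q] = q − p. For instance
  ∂[1,6] = [6] − [1].
This gives a 9×27 integer matrix of rank 8; reducing to Smith normal form yields diagonal entries (1,1,1,1,1,1,1,1).

Boundary ∂_2: C_2 → C_1 maps a triangle to the signed sum of its edges. For instance
  ∂[0,4,8] = [4,8] − [0,8] + [0,4],
  ∂[1,4,6] = [4,6] − [1,6] + [1,4].
This gives a 27×18 integer matrix of rank 17; reducing to Smith normal form yields diagonal entries (1,1,1,1,1,1,1,1,1,1,1,1,1,1,1,1,1).

Reading off H_k = ker ∂_k / im ∂_{k+1}:

  H_0: rank C_0 − rank ∂_1 = 9 − 8 = 1, and the invariant factors of ∂_1 are all 1, so H_0 = Z.
  H_1: rank ker ∂_1 − rank ∂_2 = (27 − 8) − 17 = 2, and the invariant factors of ∂_2 are all 1, so H_1 = Z^2.
  H_2: rank ker ∂_2 − rank ∂_3 = (18 − 17) − 0 = 1, and there is no ∂_3, so H_2 = Z.

H_0 = Z,  H_1 = Z^2,  H_2 = Z.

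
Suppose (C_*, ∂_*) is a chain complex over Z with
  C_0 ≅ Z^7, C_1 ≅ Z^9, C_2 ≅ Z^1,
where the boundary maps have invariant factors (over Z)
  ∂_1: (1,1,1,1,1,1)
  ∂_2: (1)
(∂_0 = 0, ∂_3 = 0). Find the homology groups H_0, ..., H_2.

H_0 ≅ Z,  H_1 ≅ Z^2,  H_2 = 0.

H_0: b_0 = 7 − 0 − 6 = 1; torsion from ∂_1 factors > 1: none. So H_0 ≅ Z.
H_1: b_1 = 9 − 6 − 1 = 2; torsion from ∂_2 factors > 1: none. So H_1 ≅ Z^2.
H_2: b_2 = 1 − 1 − 0 = 0; torsion from ∂_3 factors > 1: none. So H_2 ≅ 0.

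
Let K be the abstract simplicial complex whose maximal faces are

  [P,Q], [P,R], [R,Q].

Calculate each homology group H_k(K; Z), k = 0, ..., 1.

H_0 ≅ Z,  H_1 ≅ Z.

We work with the vertex ordering P < Q < R. The simplices of K, each written with vertices in increasing order, are:

  0-simplices (3): P, Q, R
  1-simplices (3): PQ, PR, QR

so the chain groups are C_0 ≅ Z^3, C_1 ≅ Z^3.

∂_1: C_1 → C_0 is given by ∂[p,q] = [q] − [p].
The 3×3 boundary matrix has rank 2 and Smith normal form diag(1,1).

Now H_k = ker ∂_k / im ∂_{k+1}, so:

  H_0: rank C_0 − rank ∂_1 = 3 − 2 = 1, and the invariant factors of ∂_1 are all 1, so H_0 ≅ Z.
  H_1: rank ker ∂_1 − rank ∂_2 = (3 − 2) − 0 = 1, and there is no ∂_2, so H_1 ≅ Z.

As a check, the Euler characteristic is 3 − 3 = 0, which agrees with 1 − 1 = 0.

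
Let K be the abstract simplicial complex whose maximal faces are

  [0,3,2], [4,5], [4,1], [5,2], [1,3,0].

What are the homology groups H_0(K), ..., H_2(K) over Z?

H_0 = Z,  H_1 = Z,  H_2 = 0.

K has 6 vertices, 8 edges, 2 triangles.
rank ∂_0 = 0, rank ∂_1 = 5 ⇒ b_0 = 6 − 0 − 5 = 1; all invariant factors of ∂_1 are 1 so no torsion. So H_0 = Z.
rank ∂_1 = 5, rank ∂_2 = 2 ⇒ b_1 = 8 − 5 − 2 = 1; all invariant factors of ∂_2 are 1 so no torsion. So H_1 = Z.
rank ∂_2 = 2, rank ∂_3 = 0 ⇒ b_2 = 2 − 2 − 0 = 0. So H_2 = 0.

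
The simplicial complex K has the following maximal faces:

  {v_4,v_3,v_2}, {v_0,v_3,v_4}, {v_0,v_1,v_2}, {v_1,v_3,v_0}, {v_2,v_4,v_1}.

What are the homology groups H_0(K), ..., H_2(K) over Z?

Take the total order v_0 < v_1 < v_2 < v_3 < v_4 on the vertex set. Then K (dimension 2) consists of the simplices:

  0-simplices (5): [v_0], [v_1], [v_2], [v_3], [v_4]
  1-simplices (10): [v_0,v_1], [v_0,v_2], [v_0,v_3], [v_0,v_4], [v_1,v_2], [v_1,v_3], [v_1,v_4], [v_2,v_3], [v_2,v_4], [v_3,v_4]
  2-simplices (5): [v_0,v_1,v_2], [v_0,v_1,v_3], [v_0,v_3,v_4], [v_1,v_2,v_4], [v_2,v_3,v_4]

so the chain groups are C_0 ≅ Z^5, C_1 ≅ Z^10, C_2 ≅ Z^5.

The boundary map ∂_1: C_1 → C_0 sends each edge [p,q] (with p < q) to q − p. For instance
  ∂[v_2,v_4] = [v_4] − [v_2].
The resulting 5×10 matrix has rank 4, and its Smith normal form has invariant factors (1,1,1,1).

∂_2: C_2 → C_1 maps a triangle to the signed sum of its edges. For instance
  ∂[v_0,v_1,v_2] = [v_1,v_2] − [v_0,v_2] + [v_0,v_1],
  ∂[v_2,v_3,v_4] = [v_3,v_4] − [v_2,v_4] + [v_2,v_3].
As a 10×5 matrix over Z this has rank 5, with invariant factors (1,1,1,1,1).

Computing H_k = (kernel of ∂_k) / (image of ∂_{k+1}):

  H_0: rank C_0 − rank ∂_1 = 5 − 4 = 1, and the invariant factors of ∂_1 are all 1, so H_0 = Z.
  H_1: rank ker ∂_1 − rank ∂_2 = (10 − 4) − 5 = 1, and the invariant factors of ∂_2 are all 1, so H_1 = Z.
  H_2: rank ker ∂_2 − rank ∂_3 = (5 − 5) − 0 = 0, and there is no ∂_3, so H_2 = 0.

As a check, the Euler characteristic is 5 − 10 + 5 = 0, which agrees with 1 − 1 + 0 = 0.

H_0 = Z,  H_1 = Z,  H_2 = 0.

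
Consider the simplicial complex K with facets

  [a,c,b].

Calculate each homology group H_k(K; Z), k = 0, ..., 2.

H_0 ≅ Z,  H_1 = 0,  H_2 = 0.

We work with the vertex ordering a < b < c. The simplices of K, each written with vertices in increasing order, are:

  0-simplices (3): a, b, c
  1-simplices (3): ab, ac, bc
  2-simplices (1): abc

so the chain groups are C_0 ≅ Z^3, C_1 ≅ Z^3, C_2 ≅ Z^1.

Boundary ∂_1: C_1 → C_0 sends each edge [p,q] (with p < q) to q − p.
This gives a 3×3 integer matrix of rank 2; reducing to Smith normal form yields diagonal entries (1,1).

The boundary map ∂_2: C_2 → C_1 maps a triangle to the signed sum of its edges. For instance
  ∂abc = bc − ac + ab.
As a 3×1 matrix over Z this has rank 1, with invariant factors (1).

Reading off H_k = ker ∂_k / im ∂_{k+1}:

  H_0: rank C_0 − rank ∂_1 = 3 − 2 = 1, and the invariant factors of ∂_1 are all 1, so H_0 ≅ Z.
  H_1: rank ker ∂_1 − rank ∂_2 = (3 − 2) − 1 = 0, and the invariant factors of ∂_2 are all 1, so H_1 ≅ 0.
  H_2: rank ker ∂_2 − rank ∂_3 = (1 − 1) − 0 = 0, and there is no ∂_3, so H_2 ≅ 0.

(K is a triangulation of the 2-simplex.)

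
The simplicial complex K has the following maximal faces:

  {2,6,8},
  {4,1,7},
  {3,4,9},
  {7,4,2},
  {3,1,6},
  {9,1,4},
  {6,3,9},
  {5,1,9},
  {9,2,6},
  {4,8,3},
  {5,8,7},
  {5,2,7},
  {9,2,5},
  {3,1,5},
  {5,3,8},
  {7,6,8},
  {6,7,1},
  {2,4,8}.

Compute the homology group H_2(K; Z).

H_2 = 0.

Order the vertices as 1 < 2 < 3 < 4 < 5 < 6 < 7 < 8 < 9. Listing each simplex with vertices in this order, K has dimension 2 with simplices:

  0-simplices (9): [1], [2], [3], [4], [5], [6], [7], [8], [9]
  1-simplices (27): (27 of them)
  2-simplices (18): [1,3,5], [1,3,6], [1,4,7], [1,4,9], [1,5,9], [1,6,7], [2,4,7], [2,4,8], [2,5,7], [2,5,9], [2,6,8], [2,6,9], [3,4,8], [3,4,9], [3,5,8], [3,6,9], [5,7,8], [6,7,8]

so the chain groups are C_0 ≅ Z^9, C_1 ≅ Z^27, C_2 ≅ Z^18.

The boundary map ∂_1: C_1 → C_0 is given by ∂[p,q] = [q] − [p].
As a 9×27 matrix over Z this has rank 8, with invariant factors (1,1,1,1,1,1,1,1).

Boundary ∂_2: C_2 → C_1 maps a triangle to the signed sum of its edges. For instance
  ∂[1,6,7] = [6,7] − [1,7] + [1,6],
  ∂[2,4,7] = [4,7] − [2,7] + [2,4].
The 27×18 boundary matrix has rank 18 and Smith normal form diag(1,1,1,1,1,1,1,1,1,1,1,1,1,1,1,1,1,2).

Now H_k = ker ∂_k / im ∂_{k+1}, so:

  H_2: rank ker ∂_2 − rank ∂_3 = (18 − 18) − 0 = 0, and there is no ∂_3, so H_2 ≅ 0.

(K is a triangulation of the Klein bottle.)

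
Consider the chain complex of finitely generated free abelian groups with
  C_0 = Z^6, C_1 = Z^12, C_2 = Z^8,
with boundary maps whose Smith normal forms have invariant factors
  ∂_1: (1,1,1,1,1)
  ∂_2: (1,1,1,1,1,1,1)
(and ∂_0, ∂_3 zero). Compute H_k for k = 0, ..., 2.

H_0 = Z,  H_1 = 0,  H_2 = Z.

H_0: b_0 = 6 − 0 − 5 = 1; torsion from ∂_1 factors > 1: none. So H_0 = Z.
H_1: b_1 = 12 − 5 − 7 = 0; torsion from ∂_2 factors > 1: none. So H_1 = 0.
H_2: b_2 = 8 − 7 − 0 = 1; torsion from ∂_3 factors > 1: none. So H_2 = Z.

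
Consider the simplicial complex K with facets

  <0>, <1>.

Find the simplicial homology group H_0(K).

Fix the vertex order 0 < 1 and write every simplex with vertices in increasing order. Then dim K = 0 and the simplices of K are:

  0-simplices (2): [0], [1]

giving chain groups C_0 ≅ Z^2.

Now H_k = ker ∂_k / im ∂_{k+1}, so:

  H_0: rank C_0 − rank ∂_1 = 2 − 0 = 2, and there is no ∂_1, so H_0 = Z^2.

H_0 = Z^2.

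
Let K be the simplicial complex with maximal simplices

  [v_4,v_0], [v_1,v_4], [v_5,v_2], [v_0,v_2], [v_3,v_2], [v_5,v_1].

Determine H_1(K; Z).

Take the total order v_0 < v_1 < v_2 < v_3 < v_4 < v_5 on the vertex set. Then K (dimension 1) consists of the simplices:

  0-simplices (6): [v_0], [v_1], [v_2], [v_3], [v_4], [v_5]
  1-simplices (6): [v_0,v_2], [v_0,v_4], [v_1,v_4], [v_1,v_5], [v_2,v_3], [v_2,v_5]

so the chain groups are C_0 ≅ Z^6, C_1 ≅ Z^6.

The boundary map ∂_1: C_1 → C_0 maps an edge to its endpoints' difference, ∂[p,q] = q − p. For instance
  ∂[v_2,v_5] = [v_5] − [v_2].
The resulting 6×6 matrix has rank 5, and its Smith normal form has invariant factors (1,1,1,1,1).

Now H_k = ker ∂_k / im ∂_{k+1}, so:

  H_1: rank ker ∂_1 − rank ∂_2 = (6 − 5) − 0 = 1, and there is no ∂_2, so H_1 ≅ Z.

H_1 ≅ Z.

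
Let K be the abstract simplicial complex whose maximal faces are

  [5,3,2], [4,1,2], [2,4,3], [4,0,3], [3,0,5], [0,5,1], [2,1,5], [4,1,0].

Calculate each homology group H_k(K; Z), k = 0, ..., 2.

We work with the vertex ordering 0 < 1 < 2 < 3 < 4 < 5. The simplices of K, each written with vertices in increasing order, are:

  0-simplices (6): [0], [1], [2], [3], [4], [5]
  1-simplices (12): [0,1], [0,3], [0,4], [0,5], [1,2], [1,4], [1,5], [2,3], [2,4], [2,5], [3,4], [3,5]
  2-simplices (8): [0,1,4], [0,1,5], [0,3,4], [0,3,5], [1,2,4], [1,2,5], [2,3,4], [2,3,5]

giving chain groups C_0 ≅ Z^6, C_1 ≅ Z^12, C_2 ≅ Z^8.

Boundary ∂_1: C_1 → C_0 maps an edge to its endpoints' difference, ∂[p,q] = q − p.
The resulting 6×12 matrix has rank 5, and its Smith normal form has invariant factors (1,1,1,1,1).

The boundary map ∂_2: C_2 → C_1 acts by ∂[p,q,r] = [q,r] − [p,r] + [p,q]. For instance
  ∂[0,3,5] = [3,5] − [0,5] + [0,3],
  ∂[1,2,5] = [2,5] − [1,5] + [1,2].
This gives a 12×8 integer matrix of rank 7; reducing to Smith normal form yields diagonal entries (1,1,1,1,1,1,1).

Now H_k = ker ∂_k / im ∂_{k+1}, so:

  H_0: rank C_0 − rank ∂_1 = 6 − 5 = 1, and the invariant factors of ∂_1 are all 1, so H_0 ≅ Z.
  H_1: rank ker ∂_1 − rank ∂_2 = (12 − 5) − 7 = 0, and the invariant factors of ∂_2 are all 1, so H_1 ≅ 0.
  H_2: rank ker ∂_2 − rank ∂_3 = (8 − 7) − 0 = 1, and there is no ∂_3, so H_2 ≅ Z.

As a check, the Euler characteristic is 6 − 12 + 8 = 2, which agrees with 1 − 0 + 1 = 2.

H_0 = Z,  H_1 = 0,  H_2 = Z.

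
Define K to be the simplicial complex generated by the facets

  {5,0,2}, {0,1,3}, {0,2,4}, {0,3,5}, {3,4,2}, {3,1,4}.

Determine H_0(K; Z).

K has 6 vertices, 12 edges, 6 triangles.
rank ∂_0 = 0, rank ∂_1 = 5 ⇒ b_0 = 6 − 0 − 5 = 1; all invariant factors of ∂_1 are 1 so no torsion. So H_0 ≅ Z.

H_0 = Z.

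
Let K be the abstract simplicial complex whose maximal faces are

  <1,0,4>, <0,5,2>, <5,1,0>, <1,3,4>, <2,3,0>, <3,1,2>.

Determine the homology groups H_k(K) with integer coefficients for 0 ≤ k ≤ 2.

H_0 ≅ Z,  H_1 ≅ Z,  H_2 = 0.

Order the vertices as 0 < 1 < 2 < 3 < 4 < 5. Listing each simplex with vertices in this order, K has dimension 2 with simplices:

  0-simplices (6): [0], [1], [2], [3], [4], [5]
  1-simplices (12): [0,1], [0,2], [0,3], [0,4], [0,5], [1,2], [1,3], [1,4], [1,5], [2,3], [2,5], [3,4]
  2-simplices (6): [0,1,4], [0,1,5], [0,2,3], [0,2,5], [1,2,3], [1,3,4]

Hence C_0 ≅ Z^6, C_1 ≅ Z^12, C_2 ≅ Z^6.

The boundary map ∂_1: C_1 → C_0 sends each edge [p,q] (with p < q) to q − p. For instance
  ∂[3,4] = [4] − [3].
The resulting 6×12 matrix has rank 5, and its Smith normal form has invariant factors (1,1,1,1,1).

Boundary ∂_2: C_2 → C_1 sends each 2-simplex [p,q,r] to [q,r] − [p,r] + [p,q]. For instance
  ∂[0,1,5] = [1,5] − [0,5] + [0,1],
  ∂[0,2,3] = [2,3] − [0,3] + [0,2].
The resulting 12×6 matrix has rank 6, and its Smith normal form has invariant factors (1,1,1,1,1,1).

Reading off H_k = ker ∂_k / im ∂_{k+1}:

  H_0: rank C_0 − rank ∂_1 = 6 − 5 = 1, and the invariant factors of ∂_1 are all 1, so H_0 = Z.
  H_1: rank ker ∂_1 − rank ∂_2 = (12 − 5) − 6 = 1, and the invariant factors of ∂_2 are all 1, so H_1 = Z.
  H_2: rank ker ∂_2 − rank ∂_3 = (6 − 6) − 0 = 0, and there is no ∂_3, so H_2 = 0.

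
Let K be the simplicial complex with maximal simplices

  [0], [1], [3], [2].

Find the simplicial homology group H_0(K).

Order the vertices as 0 < 1 < 2 < 3. Listing each simplex with vertices in this order, K has dimension 0 with simplices:

  0-simplices (4): [0], [1], [2], [3]

Hence C_0 ≅ Z^4.

Computing H_k = (kernel of ∂_k) / (image of ∂_{k+1}):

  H_0: rank C_0 − rank ∂_1 = 4 − 0 = 4, and there is no ∂_1, so H_0 ≅ Z^4.

H_0 ≅ Z^4.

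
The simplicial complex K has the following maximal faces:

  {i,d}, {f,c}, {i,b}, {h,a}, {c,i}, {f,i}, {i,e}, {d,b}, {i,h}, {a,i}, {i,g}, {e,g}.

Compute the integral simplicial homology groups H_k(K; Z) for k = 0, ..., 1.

H_0 = Z,  H_1 = Z^4.

Take the total order a < b < c < d < e < f < g < h < i on the vertex set. Then K (dimension 1) consists of the simplices:

  0-simplices (9): a, b, c, d, e, f, g, h, i
  1-simplices (12): ah, ai, bd, bi, cf, ci, di, eg, ei, fi, gi, hi

Hence C_0 ≅ Z^9, C_1 ≅ Z^12.

∂_1: C_1 → C_0 is given by ∂[p,q] = [q] − [p]. For instance
  ∂cf = f − c.
The resulting 9×12 matrix has rank 8, and its Smith normal form has invariant factors (1,1,1,1,1,1,1,1).

Reading off H_k = ker ∂_k / im ∂_{k+1}:

  H_0: rank C_0 − rank ∂_1 = 9 − 8 = 1, and the invariant factors of ∂_1 are all 1, so H_0 ≅ Z.
  H_1: rank ker ∂_1 − rank ∂_2 = (12 − 8) − 0 = 4, and there is no ∂_2, so H_1 ≅ Z^4.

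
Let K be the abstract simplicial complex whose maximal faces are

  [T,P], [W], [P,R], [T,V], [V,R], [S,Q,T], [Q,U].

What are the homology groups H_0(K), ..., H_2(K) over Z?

H_0 = Z^2,  H_1 = Z,  H_2 = 0.

Take the total order P < Q < R < S < T < U < V < W on the vertex set. Then K (dimension 2) consists of the simplices:

  0-simplices (8): P, Q, R, S, T, U, V, W
  1-simplices (8): PR, PT, QS, QT, QU, RV, ST, TV
  2-simplices (1): QST

giving chain groups C_0 ≅ Z^8, C_1 ≅ Z^8, C_2 ≅ Z^1.

∂_1: C_1 → C_0 is given by ∂[p,q] = [q] − [p]. For instance
  ∂TV = V − T.
The 8×8 boundary matrix has rank 6 and Smith normal form diag(1,1,1,1,1,1).

∂_2: C_2 → C_1 acts by ∂[p,q,r] = [q,r] − [p,r] + [p,q]. For instance
  ∂QST = ST − QT + QS.
As a 8×1 matrix over Z this has rank 1, with invariant factors (1).

Now H_k = ker ∂_k / im ∂_{k+1}, so:

  H_0: rank C_0 − rank ∂_1 = 8 − 6 = 2, and the invariant factors of ∂_1 are all 1, so H_0 = Z^2.
  H_1: rank ker ∂_1 − rank ∂_2 = (8 − 6) − 1 = 1, and the invariant factors of ∂_2 are all 1, so H_1 = Z.
  H_2: rank ker ∂_2 − rank ∂_3 = (1 − 1) − 0 = 0, and there is no ∂_3, so H_2 = 0.

As a check, the Euler characteristic is 8 − 8 + 1 = 1, which agrees with 2 − 1 + 0 = 1.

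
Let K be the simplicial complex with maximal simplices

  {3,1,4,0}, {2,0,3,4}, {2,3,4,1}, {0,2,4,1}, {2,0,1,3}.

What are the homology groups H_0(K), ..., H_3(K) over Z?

H_0 ≅ Z,  H_1 = 0,  H_2 = 0,  H_3 ≅ Z.

We work with the vertex ordering 0 < 1 < 2 < 3 < 4. The simplices of K, each written with vertices in increasing order, are:

  0-simplices (5): [0], [1], [2], [3], [4]
  1-simplices (10): [0,1], [0,2], [0,3], [0,4], [1,2], [1,3], [1,4], [2,3], [2,4], [3,4]
  2-simplices (10): [0,1,2], [0,1,3], [0,1,4], [0,2,3], [0,2,4], [0,3,4], [1,2,3], [1,2,4], [1,3,4], [2,3,4]
  3-simplices (5): [0,1,2,3], [0,1,2,4], [0,1,3,4], [0,2,3,4], [1,2,3,4]

giving chain groups C_0 ≅ Z^5, C_1 ≅ Z^10, C_2 ≅ Z^10, C_3 ≅ Z^5.

Boundary ∂_1: C_1 → C_0 sends each edge [p,q] (with p < q) to q − p.
As a 5×10 matrix over Z this has rank 4, with invariant factors (1,1,1,1).

Boundary ∂_2: C_2 → C_1 sends each 2-simplex [p,q,r] to [q,r] − [p,r] + [p,q]. For instance
  ∂[0,3,4] = [3,4] − [0,4] + [0,3],
  ∂[1,2,4] = [2,4] − [1,4] + [1,2].
The resulting 10×10 matrix has rank 6, and its Smith normal form has invariant factors (1,1,1,1,1,1).

∂_3: C_3 → C_2 sends each 3-simplex σ to the alternating sum Σ_i (−1)^i (σ with its i-th vertex removed). For instance
  ∂[0,1,2,3] = [1,2,3] − [0,2,3] + [0,1,3] − [0,1,2],
  ∂[0,1,3,4] = [1,3,4] − [0,3,4] + [0,1,4] − [0,1,3].
The 10×5 boundary matrix has rank 4 and Smith normal form diag(1,1,1,1).

Computing H_k = (kernel of ∂_k) / (image of ∂_{k+1}):

  H_0: rank C_0 − rank ∂_1 = 5 − 4 = 1, and the invariant factors of ∂_1 are all 1, so H_0 ≅ Z.
  H_1: rank ker ∂_1 − rank ∂_2 = (10 − 4) − 6 = 0, and the invariant factors of ∂_2 are all 1, so H_1 ≅ 0.
  H_2: rank ker ∂_2 − rank ∂_3 = (10 − 6) − 4 = 0, and the invariant factors of ∂_3 are all 1, so H_2 ≅ 0.
  H_3: rank ker ∂_3 − rank ∂_4 = (5 − 4) − 0 = 1, and there is no ∂_4, so H_3 ≅ Z.

As a check, the Euler characteristic is 5 − 10 + 10 − 5 = 0, which agrees with 1 − 0 + 0 − 1 = 0.
(K is a triangulation of the 3-sphere S^3.)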